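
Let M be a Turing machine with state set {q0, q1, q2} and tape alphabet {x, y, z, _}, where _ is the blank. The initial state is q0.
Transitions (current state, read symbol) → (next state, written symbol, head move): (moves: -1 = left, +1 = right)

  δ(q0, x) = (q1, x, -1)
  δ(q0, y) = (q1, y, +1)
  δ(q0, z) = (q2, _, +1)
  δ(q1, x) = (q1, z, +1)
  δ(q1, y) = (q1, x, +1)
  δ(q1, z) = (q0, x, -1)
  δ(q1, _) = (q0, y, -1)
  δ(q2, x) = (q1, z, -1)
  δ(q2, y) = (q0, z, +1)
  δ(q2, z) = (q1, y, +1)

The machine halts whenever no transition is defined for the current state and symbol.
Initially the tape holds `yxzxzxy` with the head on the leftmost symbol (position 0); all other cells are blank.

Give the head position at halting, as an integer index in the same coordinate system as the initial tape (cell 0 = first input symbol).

q0 | [y]xzxzxy_   read y → write y, move +1, go to q1
q1 | y[x]zxzxy_   read x → write z, move +1, go to q1
q1 | yz[z]xzxy_   read z → write x, move -1, go to q0
q0 | y[z]xxzxy_   read z → write _, move +1, go to q2
q2 | y_[x]xzxy_   read x → write z, move -1, go to q1
q1 | y[_]zxzxy_   read _ → write y, move -1, go to q0
q0 | [y]yzxzxy_   read y → write y, move +1, go to q1
q1 | y[y]zxzxy_   read y → write x, move +1, go to q1
q1 | yx[z]xzxy_   read z → write x, move -1, go to q0
q0 | y[x]xxzxy_   read x → write x, move -1, go to q1
q1 | [y]xxxzxy_   read y → write x, move +1, go to q1
q1 | x[x]xxzxy_   read x → write z, move +1, go to q1
q1 | xz[x]xzxy_   read x → write z, move +1, go to q1
q1 | xzz[x]zxy_   read x → write z, move +1, go to q1
q1 | xzzz[z]xy_   read z → write x, move -1, go to q0
q0 | xzz[z]xxy_   read z → write _, move +1, go to q2
q2 | xzz_[x]xy_   read x → write z, move -1, go to q1
q1 | xzz[_]zxy_   read _ → write y, move -1, go to q0
q0 | xz[z]yzxy_   read z → write _, move +1, go to q2
q2 | xz_[y]zxy_   read y → write z, move +1, go to q0
q0 | xz_z[z]xy_   read z → write _, move +1, go to q2
q2 | xz_z_[x]y_   read x → write z, move -1, go to q1
q1 | xz_z[_]zy_   read _ → write y, move -1, go to q0
q0 | xz_[z]yzy_   read z → write _, move +1, go to q2
q2 | xz__[y]zy_   read y → write z, move +1, go to q0
q0 | xz__z[z]y_   read z → write _, move +1, go to q2
q2 | xz__z_[y]_   read y → write z, move +1, go to q0
q0 | xz__z_z[_]
At halt the head is at cell 7.

7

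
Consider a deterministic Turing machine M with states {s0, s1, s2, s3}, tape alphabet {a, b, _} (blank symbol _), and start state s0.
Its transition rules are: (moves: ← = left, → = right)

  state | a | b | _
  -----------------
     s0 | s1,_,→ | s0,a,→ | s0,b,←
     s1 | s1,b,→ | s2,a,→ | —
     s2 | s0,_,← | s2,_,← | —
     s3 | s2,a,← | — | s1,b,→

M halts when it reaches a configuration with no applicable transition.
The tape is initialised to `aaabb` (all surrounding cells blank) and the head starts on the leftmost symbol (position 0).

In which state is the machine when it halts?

s2

state=s0 head=0 tape=[a]aabb   (s0,a)→(s1,_,→)
state=s1 head=1 tape=_[a]abb   (s1,a)→(s1,b,→)
state=s1 head=2 tape=_b[a]bb   (s1,a)→(s1,b,→)
state=s1 head=3 tape=_bb[b]b   (s1,b)→(s2,a,→)
state=s2 head=4 tape=_bba[b]   (s2,b)→(s2,_,←)
state=s2 head=3 tape=_bb[a]_   (s2,a)→(s0,_,←)
state=s0 head=2 tape=_b[b]__   (s0,b)→(s0,a,→)
state=s0 head=3 tape=_ba[_]_   (s0,_)→(s0,b,←)
state=s0 head=2 tape=_b[a]b_   (s0,a)→(s1,_,→)
state=s1 head=3 tape=_b_[b]_   (s1,b)→(s2,a,→)
state=s2 head=4 tape=_b_a[_]
No transition is defined for (s2, _); M halts in state s2.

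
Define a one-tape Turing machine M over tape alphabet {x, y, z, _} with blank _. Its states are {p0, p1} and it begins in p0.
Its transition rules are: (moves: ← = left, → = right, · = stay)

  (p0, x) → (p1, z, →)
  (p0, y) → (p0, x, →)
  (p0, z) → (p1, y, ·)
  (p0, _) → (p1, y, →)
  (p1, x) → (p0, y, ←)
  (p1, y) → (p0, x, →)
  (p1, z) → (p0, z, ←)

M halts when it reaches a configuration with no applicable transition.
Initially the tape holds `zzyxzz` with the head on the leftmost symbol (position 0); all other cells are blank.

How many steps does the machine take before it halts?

p0 | [z]zyxzz__   read z → write y, move ·, go to p1
p1 | [y]zyxzz__   read y → write x, move →, go to p0
p0 | x[z]yxzz__   read z → write y, move ·, go to p1
p1 | x[y]yxzz__   read y → write x, move →, go to p0
p0 | xx[y]xzz__   read y → write x, move →, go to p0
p0 | xxx[x]zz__   read x → write z, move →, go to p1
p1 | xxxz[z]z__   read z → write z, move ←, go to p0
p0 | xxx[z]zz__   read z → write y, move ·, go to p1
p1 | xxx[y]zz__   read y → write x, move →, go to p0
p0 | xxxx[z]z__   read z → write y, move ·, go to p1
p1 | xxxx[y]z__   read y → write x, move →, go to p0
p0 | xxxxx[z]__   read z → write y, move ·, go to p1
p1 | xxxxx[y]__   read y → write x, move →, go to p0
p0 | xxxxxx[_]_   read _ → write y, move →, go to p1
p1 | xxxxxxy[_]
M halts after 14 transitions.

14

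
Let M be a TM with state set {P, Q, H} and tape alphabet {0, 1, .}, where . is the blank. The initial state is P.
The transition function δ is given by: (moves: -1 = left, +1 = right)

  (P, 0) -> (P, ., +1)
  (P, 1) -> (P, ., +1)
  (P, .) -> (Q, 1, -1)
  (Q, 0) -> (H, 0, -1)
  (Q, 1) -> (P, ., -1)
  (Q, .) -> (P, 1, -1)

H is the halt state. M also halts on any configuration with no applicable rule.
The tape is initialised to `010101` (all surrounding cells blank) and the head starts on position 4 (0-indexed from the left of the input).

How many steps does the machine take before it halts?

23

state=P head=4 tape=.0101[0]1..   (P,0)→(P,.,+1)
state=P head=5 tape=.0101.[1]..   (P,1)→(P,.,+1)
state=P head=6 tape=.0101..[.].   (P,.)→(Q,1,-1)
state=Q head=5 tape=.0101.[.]1.   (Q,.)→(P,1,-1)
state=P head=4 tape=.0101[.]11.   (P,.)→(Q,1,-1)
state=Q head=3 tape=.010[1]111.   (Q,1)→(P,.,-1)
state=P head=2 tape=.01[0].111.   (P,0)→(P,.,+1)
state=P head=3 tape=.01.[.]111.   (P,.)→(Q,1,-1)
state=Q head=2 tape=.01[.]1111.   (Q,.)→(P,1,-1)
state=P head=1 tape=.0[1]11111.   (P,1)→(P,.,+1)
state=P head=2 tape=.0.[1]1111.   (P,1)→(P,.,+1)
state=P head=3 tape=.0..[1]111.   (P,1)→(P,.,+1)
state=P head=4 tape=.0...[1]11.   (P,1)→(P,.,+1)
state=P head=5 tape=.0....[1]1.   (P,1)→(P,.,+1)
state=P head=6 tape=.0.....[1].   (P,1)→(P,.,+1)
state=P head=7 tape=.0......[.]   (P,.)→(Q,1,-1)
state=Q head=6 tape=.0.....[.]1   (Q,.)→(P,1,-1)
state=P head=5 tape=.0....[.]11   (P,.)→(Q,1,-1)
state=Q head=4 tape=.0...[.]111   (Q,.)→(P,1,-1)
state=P head=3 tape=.0..[.]1111   (P,.)→(Q,1,-1)
state=Q head=2 tape=.0.[.]11111   (Q,.)→(P,1,-1)
state=P head=1 tape=.0[.]111111   (P,.)→(Q,1,-1)
state=Q head=0 tape=.[0]1111111   (Q,0)→(H,0,-1)
state=H head=-1 tape=[.]01111111
M halts after 23 transitions.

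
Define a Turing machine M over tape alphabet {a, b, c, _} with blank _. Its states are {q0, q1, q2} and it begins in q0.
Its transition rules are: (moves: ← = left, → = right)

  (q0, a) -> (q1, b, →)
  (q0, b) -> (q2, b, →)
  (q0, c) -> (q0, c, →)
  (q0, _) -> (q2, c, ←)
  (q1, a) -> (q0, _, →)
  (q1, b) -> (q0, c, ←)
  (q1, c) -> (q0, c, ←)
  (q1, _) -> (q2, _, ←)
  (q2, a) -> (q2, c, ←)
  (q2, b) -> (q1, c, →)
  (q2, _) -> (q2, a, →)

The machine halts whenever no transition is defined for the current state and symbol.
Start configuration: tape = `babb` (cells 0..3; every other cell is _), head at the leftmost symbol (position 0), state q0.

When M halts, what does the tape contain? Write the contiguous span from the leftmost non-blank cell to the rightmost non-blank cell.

state=q0 head=0 tape=[b]abb_   (q0,b)→(q2,b,→)
state=q2 head=1 tape=b[a]bb_   (q2,a)→(q2,c,←)
state=q2 head=0 tape=[b]cbb_   (q2,b)→(q1,c,→)
state=q1 head=1 tape=c[c]bb_   (q1,c)→(q0,c,←)
state=q0 head=0 tape=[c]cbb_   (q0,c)→(q0,c,→)
state=q0 head=1 tape=c[c]bb_   (q0,c)→(q0,c,→)
state=q0 head=2 tape=cc[b]b_   (q0,b)→(q2,b,→)
state=q2 head=3 tape=ccb[b]_   (q2,b)→(q1,c,→)
state=q1 head=4 tape=ccbc[_]   (q1,_)→(q2,_,←)
state=q2 head=3 tape=ccb[c]_
The non-blank tape span at halt is ccbc.

ccbc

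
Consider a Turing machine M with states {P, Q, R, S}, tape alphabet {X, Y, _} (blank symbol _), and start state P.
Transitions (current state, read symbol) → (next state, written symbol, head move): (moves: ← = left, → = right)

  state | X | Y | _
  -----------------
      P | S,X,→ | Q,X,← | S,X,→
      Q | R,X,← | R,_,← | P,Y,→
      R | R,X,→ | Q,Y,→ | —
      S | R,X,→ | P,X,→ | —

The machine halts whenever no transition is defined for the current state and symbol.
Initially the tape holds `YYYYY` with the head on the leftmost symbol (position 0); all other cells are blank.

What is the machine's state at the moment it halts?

S

state=P head=0 tape=_[Y]YYYY__   (P,Y)→(Q,X,←)
state=Q head=-1 tape=[_]XYYYY__   (Q,_)→(P,Y,→)
state=P head=0 tape=Y[X]YYYY__   (P,X)→(S,X,→)
state=S head=1 tape=YX[Y]YYY__   (S,Y)→(P,X,→)
state=P head=2 tape=YXX[Y]YY__   (P,Y)→(Q,X,←)
state=Q head=1 tape=YX[X]XYY__   (Q,X)→(R,X,←)
state=R head=0 tape=Y[X]XXYY__   (R,X)→(R,X,→)
state=R head=1 tape=YX[X]XYY__   (R,X)→(R,X,→)
state=R head=2 tape=YXX[X]YY__   (R,X)→(R,X,→)
state=R head=3 tape=YXXX[Y]Y__   (R,Y)→(Q,Y,→)
state=Q head=4 tape=YXXXY[Y]__   (Q,Y)→(R,_,←)
state=R head=3 tape=YXXX[Y]___   (R,Y)→(Q,Y,→)
state=Q head=4 tape=YXXXY[_]__   (Q,_)→(P,Y,→)
state=P head=5 tape=YXXXYY[_]_   (P,_)→(S,X,→)
state=S head=6 tape=YXXXYYX[_]
No transition is defined for (S, _); M halts in state S.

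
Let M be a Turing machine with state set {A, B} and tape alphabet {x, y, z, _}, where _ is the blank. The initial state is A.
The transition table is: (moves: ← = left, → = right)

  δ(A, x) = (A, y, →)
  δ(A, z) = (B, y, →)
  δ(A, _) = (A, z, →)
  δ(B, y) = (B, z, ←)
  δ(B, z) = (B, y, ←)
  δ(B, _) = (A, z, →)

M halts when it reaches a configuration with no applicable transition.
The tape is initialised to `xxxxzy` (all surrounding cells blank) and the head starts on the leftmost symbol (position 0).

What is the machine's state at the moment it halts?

state=A head=0 tape=__[x]xxxzy   (A,x)→(A,y,→)
state=A head=1 tape=__y[x]xxzy   (A,x)→(A,y,→)
state=A head=2 tape=__yy[x]xzy   (A,x)→(A,y,→)
state=A head=3 tape=__yyy[x]zy   (A,x)→(A,y,→)
state=A head=4 tape=__yyyy[z]y   (A,z)→(B,y,→)
state=B head=5 tape=__yyyyy[y]   (B,y)→(B,z,←)
state=B head=4 tape=__yyyy[y]z   (B,y)→(B,z,←)
state=B head=3 tape=__yyy[y]zz   (B,y)→(B,z,←)
state=B head=2 tape=__yy[y]zzz   (B,y)→(B,z,←)
state=B head=1 tape=__y[y]zzzz   (B,y)→(B,z,←)
state=B head=0 tape=__[y]zzzzz   (B,y)→(B,z,←)
state=B head=-1 tape=_[_]zzzzzz   (B,_)→(A,z,→)
state=A head=0 tape=_z[z]zzzzz   (A,z)→(B,y,→)
state=B head=1 tape=_zy[z]zzzz   (B,z)→(B,y,←)
state=B head=0 tape=_z[y]yzzzz   (B,y)→(B,z,←)
state=B head=-1 tape=_[z]zyzzzz   (B,z)→(B,y,←)
state=B head=-2 tape=[_]yzyzzzz   (B,_)→(A,z,→)
state=A head=-1 tape=z[y]zyzzzz
No transition is defined for (A, y); M halts in state A.

A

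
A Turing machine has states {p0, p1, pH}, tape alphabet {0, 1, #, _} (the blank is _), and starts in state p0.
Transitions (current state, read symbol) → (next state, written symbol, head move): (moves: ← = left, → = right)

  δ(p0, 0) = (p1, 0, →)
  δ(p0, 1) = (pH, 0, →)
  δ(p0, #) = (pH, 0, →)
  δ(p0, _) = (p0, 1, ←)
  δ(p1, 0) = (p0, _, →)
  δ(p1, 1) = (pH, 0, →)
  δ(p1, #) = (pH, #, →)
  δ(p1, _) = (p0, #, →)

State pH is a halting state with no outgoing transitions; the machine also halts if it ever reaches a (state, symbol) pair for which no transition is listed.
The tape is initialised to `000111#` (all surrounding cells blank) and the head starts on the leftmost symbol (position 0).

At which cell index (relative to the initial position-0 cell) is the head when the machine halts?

state=p0 head=0 tape=[0]00111#   (p0,0)→(p1,0,→)
state=p1 head=1 tape=0[0]0111#   (p1,0)→(p0,_,→)
state=p0 head=2 tape=0_[0]111#   (p0,0)→(p1,0,→)
state=p1 head=3 tape=0_0[1]11#   (p1,1)→(pH,0,→)
state=pH head=4 tape=0_00[1]1#
At halt the head is at cell 4.

4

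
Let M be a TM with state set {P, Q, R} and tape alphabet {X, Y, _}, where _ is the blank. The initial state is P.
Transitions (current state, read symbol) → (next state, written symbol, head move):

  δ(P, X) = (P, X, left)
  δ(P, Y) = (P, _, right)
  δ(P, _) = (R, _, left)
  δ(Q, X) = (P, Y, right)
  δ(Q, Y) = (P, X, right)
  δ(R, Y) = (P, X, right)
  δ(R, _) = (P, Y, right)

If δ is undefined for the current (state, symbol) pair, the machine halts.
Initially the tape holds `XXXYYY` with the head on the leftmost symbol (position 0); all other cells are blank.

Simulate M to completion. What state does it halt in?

R

state=P head=0 tape=__[X]XXYYY   (P,X)→(P,X,left)
state=P head=-1 tape=_[_]XXXYYY   (P,_)→(R,_,left)
state=R head=-2 tape=[_]_XXXYYY   (R,_)→(P,Y,right)
state=P head=-1 tape=Y[_]XXXYYY   (P,_)→(R,_,left)
state=R head=-2 tape=[Y]_XXXYYY   (R,Y)→(P,X,right)
state=P head=-1 tape=X[_]XXXYYY   (P,_)→(R,_,left)
state=R head=-2 tape=[X]_XXXYYY
No transition is defined for (R, X); M halts in state R.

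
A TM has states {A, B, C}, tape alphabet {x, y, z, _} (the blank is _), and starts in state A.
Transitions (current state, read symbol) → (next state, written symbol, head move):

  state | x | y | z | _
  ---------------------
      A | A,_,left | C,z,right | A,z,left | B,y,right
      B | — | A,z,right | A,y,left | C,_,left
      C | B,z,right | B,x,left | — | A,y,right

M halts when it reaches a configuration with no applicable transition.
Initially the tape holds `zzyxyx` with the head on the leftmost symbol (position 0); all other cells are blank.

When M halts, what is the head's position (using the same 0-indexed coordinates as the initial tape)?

state=A head=0 tape=__[z]zyxyx   (A,z)→(A,z,left)
state=A head=-1 tape=_[_]zzyxyx   (A,_)→(B,y,right)
state=B head=0 tape=_y[z]zyxyx   (B,z)→(A,y,left)
state=A head=-1 tape=_[y]yzyxyx   (A,y)→(C,z,right)
state=C head=0 tape=_z[y]zyxyx   (C,y)→(B,x,left)
state=B head=-1 tape=_[z]xzyxyx   (B,z)→(A,y,left)
state=A head=-2 tape=[_]yxzyxyx   (A,_)→(B,y,right)
state=B head=-1 tape=y[y]xzyxyx   (B,y)→(A,z,right)
state=A head=0 tape=yz[x]zyxyx   (A,x)→(A,_,left)
state=A head=-1 tape=y[z]_zyxyx   (A,z)→(A,z,left)
state=A head=-2 tape=[y]z_zyxyx   (A,y)→(C,z,right)
state=C head=-1 tape=z[z]_zyxyx
At halt the head is at cell -1.

-1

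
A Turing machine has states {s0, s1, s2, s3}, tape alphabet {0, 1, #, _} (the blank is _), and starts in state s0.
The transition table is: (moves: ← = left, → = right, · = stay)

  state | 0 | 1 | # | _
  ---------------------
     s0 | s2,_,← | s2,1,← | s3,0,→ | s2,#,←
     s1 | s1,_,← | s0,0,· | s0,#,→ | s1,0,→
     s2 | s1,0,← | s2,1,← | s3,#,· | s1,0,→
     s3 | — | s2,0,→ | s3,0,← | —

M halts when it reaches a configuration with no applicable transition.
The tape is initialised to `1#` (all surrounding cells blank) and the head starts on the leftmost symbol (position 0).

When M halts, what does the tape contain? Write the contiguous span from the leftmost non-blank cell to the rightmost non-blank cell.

s0 | ___[1]#_   read 1 → write 1, move ←, go to s2
s2 | __[_]1#_   read _ → write 0, move →, go to s1
s1 | __0[1]#_   read 1 → write 0, move ·, go to s0
s0 | __0[0]#_   read 0 → write _, move ←, go to s2
s2 | __[0]_#_   read 0 → write 0, move ←, go to s1
s1 | _[_]0_#_   read _ → write 0, move →, go to s1
s1 | _0[0]_#_   read 0 → write _, move ←, go to s1
s1 | _[0]__#_   read 0 → write _, move ←, go to s1
s1 | [_]___#_   read _ → write 0, move →, go to s1
s1 | 0[_]__#_   read _ → write 0, move →, go to s1
s1 | 00[_]_#_   read _ → write 0, move →, go to s1
s1 | 000[_]#_   read _ → write 0, move →, go to s1
s1 | 0000[#]_   read # → write #, move →, go to s0
s0 | 0000#[_]   read _ → write #, move ←, go to s2
s2 | 0000[#]#   read # → write #, move ·, go to s3
s3 | 0000[#]#   read # → write 0, move ←, go to s3
s3 | 000[0]0#
The non-blank tape span at halt is 00000#.

00000#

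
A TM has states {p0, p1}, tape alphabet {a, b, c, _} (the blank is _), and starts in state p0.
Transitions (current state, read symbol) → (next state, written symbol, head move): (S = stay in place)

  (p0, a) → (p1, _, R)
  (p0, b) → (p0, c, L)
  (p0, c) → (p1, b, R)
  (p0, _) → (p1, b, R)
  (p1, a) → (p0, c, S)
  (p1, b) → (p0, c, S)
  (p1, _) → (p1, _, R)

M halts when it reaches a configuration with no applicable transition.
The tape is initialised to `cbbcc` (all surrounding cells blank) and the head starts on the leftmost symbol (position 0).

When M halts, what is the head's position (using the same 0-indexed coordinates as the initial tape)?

state=p0 head=0 tape=[c]bbcc   (p0,c)→(p1,b,R)
state=p1 head=1 tape=b[b]bcc   (p1,b)→(p0,c,S)
state=p0 head=1 tape=b[c]bcc   (p0,c)→(p1,b,R)
state=p1 head=2 tape=bb[b]cc   (p1,b)→(p0,c,S)
state=p0 head=2 tape=bb[c]cc   (p0,c)→(p1,b,R)
state=p1 head=3 tape=bbb[c]c
At halt the head is at cell 3.

3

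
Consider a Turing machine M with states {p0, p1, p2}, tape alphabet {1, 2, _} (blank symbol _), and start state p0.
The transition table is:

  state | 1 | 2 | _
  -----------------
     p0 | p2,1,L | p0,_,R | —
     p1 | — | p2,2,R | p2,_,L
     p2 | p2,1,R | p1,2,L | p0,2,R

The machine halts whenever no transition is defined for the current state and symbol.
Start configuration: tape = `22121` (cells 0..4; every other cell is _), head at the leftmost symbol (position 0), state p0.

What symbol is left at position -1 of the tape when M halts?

2

p0 | _[2]2121   read 2 → write _, move R, go to p0
p0 | __[2]121   read 2 → write _, move R, go to p0
p0 | ___[1]21   read 1 → write 1, move L, go to p2
p2 | __[_]121   read _ → write 2, move R, go to p0
p0 | __2[1]21   read 1 → write 1, move L, go to p2
p2 | __[2]121   read 2 → write 2, move L, go to p1
p1 | _[_]2121   read _ → write _, move L, go to p2
p2 | [_]_2121   read _ → write 2, move R, go to p0
p0 | 2[_]2121
Cell -1 holds 2 when M halts.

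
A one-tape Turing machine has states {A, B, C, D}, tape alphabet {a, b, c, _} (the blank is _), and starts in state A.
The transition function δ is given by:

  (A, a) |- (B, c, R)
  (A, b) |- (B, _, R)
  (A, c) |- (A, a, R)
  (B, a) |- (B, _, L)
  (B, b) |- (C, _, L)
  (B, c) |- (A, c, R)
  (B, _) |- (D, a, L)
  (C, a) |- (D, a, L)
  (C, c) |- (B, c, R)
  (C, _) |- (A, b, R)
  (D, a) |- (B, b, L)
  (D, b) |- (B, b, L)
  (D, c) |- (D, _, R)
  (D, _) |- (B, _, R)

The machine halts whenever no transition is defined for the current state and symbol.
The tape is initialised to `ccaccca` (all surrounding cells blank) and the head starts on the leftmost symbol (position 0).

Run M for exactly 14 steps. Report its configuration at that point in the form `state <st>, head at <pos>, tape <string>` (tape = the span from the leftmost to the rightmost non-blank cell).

A | [c]caccca_   read c → write a, move R, go to A
A | a[c]accca_   read c → write a, move R, go to A
A | aa[a]ccca_   read a → write c, move R, go to B
B | aac[c]cca_   read c → write c, move R, go to A
A | aacc[c]ca_   read c → write a, move R, go to A
A | aacca[c]a_   read c → write a, move R, go to A
A | aaccaa[a]_   read a → write c, move R, go to B
B | aaccaac[_]   read _ → write a, move L, go to D
D | aaccaa[c]a   read c → write _, move R, go to D
D | aaccaa_[a]   read a → write b, move L, go to B
B | aaccaa[_]b   read _ → write a, move L, go to D
D | aacca[a]ab   read a → write b, move L, go to B
B | aacc[a]bab   read a → write _, move L, go to B
B | aac[c]_bab   read c → write c, move R, go to A
A | aacc[_]bab
After 14 steps: state A, head at 4, tape aacc_bab.

state A, head at 4, tape aacc_bab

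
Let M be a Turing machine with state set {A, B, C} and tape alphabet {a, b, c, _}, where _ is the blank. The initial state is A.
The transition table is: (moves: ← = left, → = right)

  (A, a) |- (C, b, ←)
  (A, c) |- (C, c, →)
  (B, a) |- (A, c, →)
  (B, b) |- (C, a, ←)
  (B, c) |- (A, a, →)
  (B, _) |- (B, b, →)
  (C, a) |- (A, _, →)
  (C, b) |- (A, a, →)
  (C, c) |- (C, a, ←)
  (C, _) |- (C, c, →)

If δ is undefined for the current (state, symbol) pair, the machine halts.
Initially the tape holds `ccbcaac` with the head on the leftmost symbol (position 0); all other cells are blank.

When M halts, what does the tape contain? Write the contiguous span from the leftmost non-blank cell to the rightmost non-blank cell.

ccabcaac

state=A head=0 tape=_[c]cbcaac   (A,c)→(C,c,→)
state=C head=1 tape=_c[c]bcaac   (C,c)→(C,a,←)
state=C head=0 tape=_[c]abcaac   (C,c)→(C,a,←)
state=C head=-1 tape=[_]aabcaac   (C,_)→(C,c,→)
state=C head=0 tape=c[a]abcaac   (C,a)→(A,_,→)
state=A head=1 tape=c_[a]bcaac   (A,a)→(C,b,←)
state=C head=0 tape=c[_]bbcaac   (C,_)→(C,c,→)
state=C head=1 tape=cc[b]bcaac   (C,b)→(A,a,→)
state=A head=2 tape=cca[b]caac
The non-blank tape span at halt is ccabcaac.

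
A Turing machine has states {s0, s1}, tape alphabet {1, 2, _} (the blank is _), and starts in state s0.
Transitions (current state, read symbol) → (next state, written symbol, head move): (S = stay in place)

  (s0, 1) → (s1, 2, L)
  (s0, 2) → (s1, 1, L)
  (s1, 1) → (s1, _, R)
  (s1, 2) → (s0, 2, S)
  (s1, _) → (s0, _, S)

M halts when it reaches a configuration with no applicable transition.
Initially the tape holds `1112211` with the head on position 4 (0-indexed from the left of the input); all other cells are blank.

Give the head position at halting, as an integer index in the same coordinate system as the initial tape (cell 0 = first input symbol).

s0 | 1112[2]11_   read 2 → write 1, move L, go to s1
s1 | 111[2]111_   read 2 → write 2, move S, go to s0
s0 | 111[2]111_   read 2 → write 1, move L, go to s1
s1 | 11[1]1111_   read 1 → write _, move R, go to s1
s1 | 11_[1]111_   read 1 → write _, move R, go to s1
s1 | 11__[1]11_   read 1 → write _, move R, go to s1
s1 | 11___[1]1_   read 1 → write _, move R, go to s1
s1 | 11____[1]_   read 1 → write _, move R, go to s1
s1 | 11_____[_]   read _ → write _, move S, go to s0
s0 | 11_____[_]
At halt the head is at cell 7.

7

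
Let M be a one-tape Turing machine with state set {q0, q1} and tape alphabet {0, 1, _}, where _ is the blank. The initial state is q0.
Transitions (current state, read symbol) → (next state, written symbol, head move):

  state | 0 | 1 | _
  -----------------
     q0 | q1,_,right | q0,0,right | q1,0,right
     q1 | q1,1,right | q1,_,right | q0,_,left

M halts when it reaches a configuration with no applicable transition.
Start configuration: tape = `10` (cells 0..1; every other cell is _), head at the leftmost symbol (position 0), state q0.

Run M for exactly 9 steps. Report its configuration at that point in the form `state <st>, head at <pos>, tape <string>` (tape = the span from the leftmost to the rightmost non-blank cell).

state=q0 head=0 tape=[1]0_   (q0,1)→(q0,0,right)
state=q0 head=1 tape=0[0]_   (q0,0)→(q1,_,right)
state=q1 head=2 tape=0_[_]   (q1,_)→(q0,_,left)
state=q0 head=1 tape=0[_]_   (q0,_)→(q1,0,right)
state=q1 head=2 tape=00[_]   (q1,_)→(q0,_,left)
state=q0 head=1 tape=0[0]_   (q0,0)→(q1,_,right)
state=q1 head=2 tape=0_[_]   (q1,_)→(q0,_,left)
state=q0 head=1 tape=0[_]_   (q0,_)→(q1,0,right)
state=q1 head=2 tape=00[_]   (q1,_)→(q0,_,left)
state=q0 head=1 tape=0[0]_
After 9 steps: state q0, head at 1, tape 00.

state q0, head at 1, tape 00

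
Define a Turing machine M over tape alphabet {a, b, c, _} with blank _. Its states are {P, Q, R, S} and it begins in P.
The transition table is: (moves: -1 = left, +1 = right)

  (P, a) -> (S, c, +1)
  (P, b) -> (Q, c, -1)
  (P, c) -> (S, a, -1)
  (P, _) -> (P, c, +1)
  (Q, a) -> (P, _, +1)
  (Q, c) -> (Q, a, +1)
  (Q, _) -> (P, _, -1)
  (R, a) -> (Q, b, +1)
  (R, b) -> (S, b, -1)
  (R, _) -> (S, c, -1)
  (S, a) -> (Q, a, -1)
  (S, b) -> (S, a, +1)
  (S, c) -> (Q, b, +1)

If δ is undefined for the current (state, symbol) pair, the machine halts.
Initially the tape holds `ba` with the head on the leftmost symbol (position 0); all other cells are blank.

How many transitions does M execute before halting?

state=P head=0 tape=__[b]a_   (P,b)→(Q,c,-1)
state=Q head=-1 tape=_[_]ca_   (Q,_)→(P,_,-1)
state=P head=-2 tape=[_]_ca_   (P,_)→(P,c,+1)
state=P head=-1 tape=c[_]ca_   (P,_)→(P,c,+1)
state=P head=0 tape=cc[c]a_   (P,c)→(S,a,-1)
state=S head=-1 tape=c[c]aa_   (S,c)→(Q,b,+1)
state=Q head=0 tape=cb[a]a_   (Q,a)→(P,_,+1)
state=P head=1 tape=cb_[a]_   (P,a)→(S,c,+1)
state=S head=2 tape=cb_c[_]
M halts after 8 transitions.

8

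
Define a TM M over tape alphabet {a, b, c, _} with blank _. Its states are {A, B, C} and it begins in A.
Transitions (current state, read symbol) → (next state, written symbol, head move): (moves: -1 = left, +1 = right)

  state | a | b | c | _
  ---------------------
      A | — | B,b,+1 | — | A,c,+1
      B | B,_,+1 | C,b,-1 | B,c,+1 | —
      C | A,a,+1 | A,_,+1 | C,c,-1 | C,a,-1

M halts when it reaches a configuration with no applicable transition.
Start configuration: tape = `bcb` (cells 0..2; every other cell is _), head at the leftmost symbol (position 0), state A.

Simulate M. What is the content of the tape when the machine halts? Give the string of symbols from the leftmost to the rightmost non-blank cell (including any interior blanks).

A | [b]cb   read b → write b, move +1, go to B
B | b[c]b   read c → write c, move +1, go to B
B | bc[b]   read b → write b, move -1, go to C
C | b[c]b   read c → write c, move -1, go to C
C | [b]cb   read b → write _, move +1, go to A
A | _[c]b
The non-blank tape span at halt is cb.

cb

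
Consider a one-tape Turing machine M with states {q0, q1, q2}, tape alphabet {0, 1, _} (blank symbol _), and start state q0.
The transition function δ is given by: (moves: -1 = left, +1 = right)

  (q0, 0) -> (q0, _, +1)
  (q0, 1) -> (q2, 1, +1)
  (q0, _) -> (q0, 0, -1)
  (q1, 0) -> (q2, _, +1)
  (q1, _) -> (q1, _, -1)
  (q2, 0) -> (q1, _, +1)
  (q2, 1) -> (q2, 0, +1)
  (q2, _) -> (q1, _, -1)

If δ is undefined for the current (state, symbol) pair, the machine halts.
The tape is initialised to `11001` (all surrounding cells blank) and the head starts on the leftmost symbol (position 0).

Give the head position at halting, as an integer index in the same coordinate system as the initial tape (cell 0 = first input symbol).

0

q0 | [1]1001_   read 1 → write 1, move +1, go to q2
q2 | 1[1]001_   read 1 → write 0, move +1, go to q2
q2 | 10[0]01_   read 0 → write _, move +1, go to q1
q1 | 10_[0]1_   read 0 → write _, move +1, go to q2
q2 | 10__[1]_   read 1 → write 0, move +1, go to q2
q2 | 10__0[_]   read _ → write _, move -1, go to q1
q1 | 10__[0]_   read 0 → write _, move +1, go to q2
q2 | 10___[_]   read _ → write _, move -1, go to q1
q1 | 10__[_]_   read _ → write _, move -1, go to q1
q1 | 10_[_]__   read _ → write _, move -1, go to q1
q1 | 10[_]___   read _ → write _, move -1, go to q1
q1 | 1[0]____   read 0 → write _, move +1, go to q2
q2 | 1_[_]___   read _ → write _, move -1, go to q1
q1 | 1[_]____   read _ → write _, move -1, go to q1
q1 | [1]_____
At halt the head is at cell 0.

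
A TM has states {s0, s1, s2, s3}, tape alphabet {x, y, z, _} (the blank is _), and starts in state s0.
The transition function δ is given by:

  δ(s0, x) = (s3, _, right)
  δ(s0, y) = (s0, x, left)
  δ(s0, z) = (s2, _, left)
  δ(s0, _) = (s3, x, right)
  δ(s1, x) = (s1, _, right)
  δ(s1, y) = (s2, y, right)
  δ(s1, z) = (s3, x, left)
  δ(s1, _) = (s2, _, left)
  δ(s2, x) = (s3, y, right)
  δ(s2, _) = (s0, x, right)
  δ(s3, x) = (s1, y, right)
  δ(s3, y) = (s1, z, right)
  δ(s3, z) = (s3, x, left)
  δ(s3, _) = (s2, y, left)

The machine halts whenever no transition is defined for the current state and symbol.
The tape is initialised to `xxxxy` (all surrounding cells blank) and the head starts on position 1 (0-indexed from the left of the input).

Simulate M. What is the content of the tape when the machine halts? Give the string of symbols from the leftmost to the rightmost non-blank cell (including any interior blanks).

x_y_yxyz

state=s0 head=1 tape=x[x]xxy____   (s0,x)→(s3,_,right)
state=s3 head=2 tape=x_[x]xy____   (s3,x)→(s1,y,right)
state=s1 head=3 tape=x_y[x]y____   (s1,x)→(s1,_,right)
state=s1 head=4 tape=x_y_[y]____   (s1,y)→(s2,y,right)
state=s2 head=5 tape=x_y_y[_]___   (s2,_)→(s0,x,right)
state=s0 head=6 tape=x_y_yx[_]__   (s0,_)→(s3,x,right)
state=s3 head=7 tape=x_y_yxx[_]_   (s3,_)→(s2,y,left)
state=s2 head=6 tape=x_y_yx[x]y_   (s2,x)→(s3,y,right)
state=s3 head=7 tape=x_y_yxy[y]_   (s3,y)→(s1,z,right)
state=s1 head=8 tape=x_y_yxyz[_]   (s1,_)→(s2,_,left)
state=s2 head=7 tape=x_y_yxy[z]_
The non-blank tape span at halt is x_y_yxyz.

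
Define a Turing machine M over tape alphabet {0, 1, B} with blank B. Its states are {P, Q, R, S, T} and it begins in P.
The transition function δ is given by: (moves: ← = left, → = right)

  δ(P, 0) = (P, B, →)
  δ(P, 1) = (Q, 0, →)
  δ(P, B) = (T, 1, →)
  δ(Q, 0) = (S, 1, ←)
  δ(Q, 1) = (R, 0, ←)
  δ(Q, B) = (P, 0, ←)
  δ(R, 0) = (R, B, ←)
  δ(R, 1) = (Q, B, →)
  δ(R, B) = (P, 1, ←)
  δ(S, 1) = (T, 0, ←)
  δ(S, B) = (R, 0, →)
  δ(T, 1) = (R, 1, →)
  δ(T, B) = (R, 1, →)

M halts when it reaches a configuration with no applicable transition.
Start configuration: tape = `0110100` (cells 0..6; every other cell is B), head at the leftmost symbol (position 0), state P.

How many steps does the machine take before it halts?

14

state=P head=0 tape=B[0]110100   (P,0)→(P,B,→)
state=P head=1 tape=BB[1]10100   (P,1)→(Q,0,→)
state=Q head=2 tape=BB0[1]0100   (Q,1)→(R,0,←)
state=R head=1 tape=BB[0]00100   (R,0)→(R,B,←)
state=R head=0 tape=B[B]B00100   (R,B)→(P,1,←)
state=P head=-1 tape=[B]1B00100   (P,B)→(T,1,→)
state=T head=0 tape=1[1]B00100   (T,1)→(R,1,→)
state=R head=1 tape=11[B]00100   (R,B)→(P,1,←)
state=P head=0 tape=1[1]100100   (P,1)→(Q,0,→)
state=Q head=1 tape=10[1]00100   (Q,1)→(R,0,←)
state=R head=0 tape=1[0]000100   (R,0)→(R,B,←)
state=R head=-1 tape=[1]B000100   (R,1)→(Q,B,→)
state=Q head=0 tape=B[B]000100   (Q,B)→(P,0,←)
state=P head=-1 tape=[B]0000100   (P,B)→(T,1,→)
state=T head=0 tape=1[0]000100
M halts after 14 transitions.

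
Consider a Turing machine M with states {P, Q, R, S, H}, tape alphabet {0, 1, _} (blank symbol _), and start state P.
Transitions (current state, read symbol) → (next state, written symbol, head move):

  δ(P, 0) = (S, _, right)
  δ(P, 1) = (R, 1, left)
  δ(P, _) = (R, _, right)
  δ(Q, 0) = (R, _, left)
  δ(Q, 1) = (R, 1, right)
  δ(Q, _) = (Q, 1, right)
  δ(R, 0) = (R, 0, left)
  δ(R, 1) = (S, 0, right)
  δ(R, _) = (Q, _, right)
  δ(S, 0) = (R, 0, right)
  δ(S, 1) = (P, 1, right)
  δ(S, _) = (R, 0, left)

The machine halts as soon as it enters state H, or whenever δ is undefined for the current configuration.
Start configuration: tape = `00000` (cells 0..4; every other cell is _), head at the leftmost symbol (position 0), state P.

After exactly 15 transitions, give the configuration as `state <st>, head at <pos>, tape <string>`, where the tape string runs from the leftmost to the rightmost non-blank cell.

state Q, head at 1, tape 000

P | [0]0000   read 0 → write _, move right, go to S
S | _[0]000   read 0 → write 0, move right, go to R
R | _0[0]00   read 0 → write 0, move left, go to R
R | _[0]000   read 0 → write 0, move left, go to R
R | [_]0000   read _ → write _, move right, go to Q
Q | _[0]000   read 0 → write _, move left, go to R
R | [_]_000   read _ → write _, move right, go to Q
Q | _[_]000   read _ → write 1, move right, go to Q
Q | _1[0]00   read 0 → write _, move left, go to R
R | _[1]_00   read 1 → write 0, move right, go to S
S | _0[_]00   read _ → write 0, move left, go to R
R | _[0]000   read 0 → write 0, move left, go to R
R | [_]0000   read _ → write _, move right, go to Q
Q | _[0]000   read 0 → write _, move left, go to R
R | [_]_000   read _ → write _, move right, go to Q
Q | _[_]000
After 15 steps: state Q, head at 1, tape 000.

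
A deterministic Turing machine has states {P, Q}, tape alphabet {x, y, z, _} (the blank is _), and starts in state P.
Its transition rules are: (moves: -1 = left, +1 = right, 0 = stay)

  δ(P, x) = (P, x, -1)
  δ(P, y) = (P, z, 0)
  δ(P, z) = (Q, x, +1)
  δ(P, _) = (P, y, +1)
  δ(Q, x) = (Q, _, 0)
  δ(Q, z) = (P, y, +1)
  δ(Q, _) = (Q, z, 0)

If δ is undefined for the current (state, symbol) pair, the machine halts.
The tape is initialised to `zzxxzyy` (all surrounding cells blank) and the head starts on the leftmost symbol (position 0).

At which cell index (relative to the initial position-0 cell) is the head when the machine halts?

P | [z]zxxzyy   read z → write x, move +1, go to Q
Q | x[z]xxzyy   read z → write y, move +1, go to P
P | xy[x]xzyy   read x → write x, move -1, go to P
P | x[y]xxzyy   read y → write z, move 0, go to P
P | x[z]xxzyy   read z → write x, move +1, go to Q
Q | xx[x]xzyy   read x → write _, move 0, go to Q
Q | xx[_]xzyy   read _ → write z, move 0, go to Q
Q | xx[z]xzyy   read z → write y, move +1, go to P
P | xxy[x]zyy   read x → write x, move -1, go to P
P | xx[y]xzyy   read y → write z, move 0, go to P
P | xx[z]xzyy   read z → write x, move +1, go to Q
Q | xxx[x]zyy   read x → write _, move 0, go to Q
Q | xxx[_]zyy   read _ → write z, move 0, go to Q
Q | xxx[z]zyy   read z → write y, move +1, go to P
P | xxxy[z]yy   read z → write x, move +1, go to Q
Q | xxxyx[y]y
At halt the head is at cell 5.

5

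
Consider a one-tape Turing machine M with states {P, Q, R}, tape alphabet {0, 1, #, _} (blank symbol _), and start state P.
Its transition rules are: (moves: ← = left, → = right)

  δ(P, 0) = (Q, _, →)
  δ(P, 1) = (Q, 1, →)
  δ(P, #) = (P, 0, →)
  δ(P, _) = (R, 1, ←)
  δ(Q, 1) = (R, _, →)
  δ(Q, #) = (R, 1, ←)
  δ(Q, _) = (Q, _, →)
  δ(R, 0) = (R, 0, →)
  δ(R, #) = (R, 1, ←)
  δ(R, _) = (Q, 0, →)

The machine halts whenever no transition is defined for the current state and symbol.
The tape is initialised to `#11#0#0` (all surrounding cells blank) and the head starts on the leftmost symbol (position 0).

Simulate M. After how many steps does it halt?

state=P head=0 tape=[#]11#0#0   (P,#)→(P,0,→)
state=P head=1 tape=0[1]1#0#0   (P,1)→(Q,1,→)
state=Q head=2 tape=01[1]#0#0   (Q,1)→(R,_,→)
state=R head=3 tape=01_[#]0#0   (R,#)→(R,1,←)
state=R head=2 tape=01[_]10#0   (R,_)→(Q,0,→)
state=Q head=3 tape=010[1]0#0   (Q,1)→(R,_,→)
state=R head=4 tape=010_[0]#0   (R,0)→(R,0,→)
state=R head=5 tape=010_0[#]0   (R,#)→(R,1,←)
state=R head=4 tape=010_[0]10   (R,0)→(R,0,→)
state=R head=5 tape=010_0[1]0
M halts after 9 transitions.

9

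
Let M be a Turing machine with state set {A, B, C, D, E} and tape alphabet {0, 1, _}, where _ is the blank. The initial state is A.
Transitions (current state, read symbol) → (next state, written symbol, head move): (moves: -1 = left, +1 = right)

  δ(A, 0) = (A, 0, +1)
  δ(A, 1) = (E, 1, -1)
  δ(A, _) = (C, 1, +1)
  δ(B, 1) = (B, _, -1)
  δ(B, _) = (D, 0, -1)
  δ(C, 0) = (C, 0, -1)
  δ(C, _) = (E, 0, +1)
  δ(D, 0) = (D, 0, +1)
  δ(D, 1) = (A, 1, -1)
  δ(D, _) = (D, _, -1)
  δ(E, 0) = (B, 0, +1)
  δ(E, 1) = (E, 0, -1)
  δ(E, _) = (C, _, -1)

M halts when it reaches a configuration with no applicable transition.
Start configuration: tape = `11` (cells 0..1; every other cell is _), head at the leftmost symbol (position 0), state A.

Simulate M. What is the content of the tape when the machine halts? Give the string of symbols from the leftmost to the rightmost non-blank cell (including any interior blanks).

000_1

A | ___[1]1   read 1 → write 1, move -1, go to E
E | __[_]11   read _ → write _, move -1, go to C
C | _[_]_11   read _ → write 0, move +1, go to E
E | _0[_]11   read _ → write _, move -1, go to C
C | _[0]_11   read 0 → write 0, move -1, go to C
C | [_]0_11   read _ → write 0, move +1, go to E
E | 0[0]_11   read 0 → write 0, move +1, go to B
B | 00[_]11   read _ → write 0, move -1, go to D
D | 0[0]011   read 0 → write 0, move +1, go to D
D | 00[0]11   read 0 → write 0, move +1, go to D
D | 000[1]1   read 1 → write 1, move -1, go to A
A | 00[0]11   read 0 → write 0, move +1, go to A
A | 000[1]1   read 1 → write 1, move -1, go to E
E | 00[0]11   read 0 → write 0, move +1, go to B
B | 000[1]1   read 1 → write _, move -1, go to B
B | 00[0]_1
The non-blank tape span at halt is 000_1.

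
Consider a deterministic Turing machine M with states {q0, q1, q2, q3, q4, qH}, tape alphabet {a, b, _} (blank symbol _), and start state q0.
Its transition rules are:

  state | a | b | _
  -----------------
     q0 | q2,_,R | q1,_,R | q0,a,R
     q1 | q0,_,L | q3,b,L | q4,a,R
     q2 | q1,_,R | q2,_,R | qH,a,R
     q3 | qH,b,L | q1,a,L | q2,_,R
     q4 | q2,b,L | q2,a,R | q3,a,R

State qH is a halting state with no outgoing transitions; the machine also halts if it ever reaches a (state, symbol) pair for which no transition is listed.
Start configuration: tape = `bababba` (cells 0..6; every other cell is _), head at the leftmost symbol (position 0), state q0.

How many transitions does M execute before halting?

17

state=q0 head=0 tape=[b]ababba_____   (q0,b)→(q1,_,R)
state=q1 head=1 tape=_[a]babba_____   (q1,a)→(q0,_,L)
state=q0 head=0 tape=[_]_babba_____   (q0,_)→(q0,a,R)
state=q0 head=1 tape=a[_]babba_____   (q0,_)→(q0,a,R)
state=q0 head=2 tape=aa[b]abba_____   (q0,b)→(q1,_,R)
state=q1 head=3 tape=aa_[a]bba_____   (q1,a)→(q0,_,L)
state=q0 head=2 tape=aa[_]_bba_____   (q0,_)→(q0,a,R)
state=q0 head=3 tape=aaa[_]bba_____   (q0,_)→(q0,a,R)
state=q0 head=4 tape=aaaa[b]ba_____   (q0,b)→(q1,_,R)
state=q1 head=5 tape=aaaa_[b]a_____   (q1,b)→(q3,b,L)
state=q3 head=4 tape=aaaa[_]ba_____   (q3,_)→(q2,_,R)
state=q2 head=5 tape=aaaa_[b]a_____   (q2,b)→(q2,_,R)
state=q2 head=6 tape=aaaa__[a]_____   (q2,a)→(q1,_,R)
state=q1 head=7 tape=aaaa___[_]____   (q1,_)→(q4,a,R)
state=q4 head=8 tape=aaaa___a[_]___   (q4,_)→(q3,a,R)
state=q3 head=9 tape=aaaa___aa[_]__   (q3,_)→(q2,_,R)
state=q2 head=10 tape=aaaa___aa_[_]_   (q2,_)→(qH,a,R)
state=qH head=11 tape=aaaa___aa_a[_]
M halts after 17 transitions.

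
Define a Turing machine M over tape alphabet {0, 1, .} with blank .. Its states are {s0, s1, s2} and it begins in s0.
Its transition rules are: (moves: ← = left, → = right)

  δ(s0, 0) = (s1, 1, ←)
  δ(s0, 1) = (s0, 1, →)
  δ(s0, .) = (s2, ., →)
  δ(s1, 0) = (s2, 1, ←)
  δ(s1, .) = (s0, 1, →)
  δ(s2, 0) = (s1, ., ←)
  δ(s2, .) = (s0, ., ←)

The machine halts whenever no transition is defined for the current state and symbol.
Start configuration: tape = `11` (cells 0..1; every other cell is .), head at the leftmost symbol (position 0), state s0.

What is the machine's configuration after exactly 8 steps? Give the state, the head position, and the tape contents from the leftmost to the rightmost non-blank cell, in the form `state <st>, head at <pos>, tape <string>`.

state s0, head at 2, tape 11

state=s0 head=0 tape=[1]1..   (s0,1)→(s0,1,→)
state=s0 head=1 tape=1[1]..   (s0,1)→(s0,1,→)
state=s0 head=2 tape=11[.].   (s0,.)→(s2,.,→)
state=s2 head=3 tape=11.[.]   (s2,.)→(s0,.,←)
state=s0 head=2 tape=11[.].   (s0,.)→(s2,.,→)
state=s2 head=3 tape=11.[.]   (s2,.)→(s0,.,←)
state=s0 head=2 tape=11[.].   (s0,.)→(s2,.,→)
state=s2 head=3 tape=11.[.]   (s2,.)→(s0,.,←)
state=s0 head=2 tape=11[.].
After 8 steps: state s0, head at 2, tape 11.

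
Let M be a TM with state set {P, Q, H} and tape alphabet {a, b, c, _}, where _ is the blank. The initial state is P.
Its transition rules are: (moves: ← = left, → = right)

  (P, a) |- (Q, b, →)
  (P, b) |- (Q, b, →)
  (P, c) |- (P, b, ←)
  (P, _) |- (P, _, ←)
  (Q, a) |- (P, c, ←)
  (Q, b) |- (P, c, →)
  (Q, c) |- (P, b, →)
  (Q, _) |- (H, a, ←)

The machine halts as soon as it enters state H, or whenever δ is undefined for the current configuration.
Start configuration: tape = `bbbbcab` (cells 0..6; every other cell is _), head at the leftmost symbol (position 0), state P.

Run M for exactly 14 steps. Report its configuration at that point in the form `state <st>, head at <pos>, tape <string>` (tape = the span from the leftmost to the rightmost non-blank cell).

state H, head at 6, tape bcbcbbba

state=P head=0 tape=[b]bbbcab_   (P,b)→(Q,b,→)
state=Q head=1 tape=b[b]bbcab_   (Q,b)→(P,c,→)
state=P head=2 tape=bc[b]bcab_   (P,b)→(Q,b,→)
state=Q head=3 tape=bcb[b]cab_   (Q,b)→(P,c,→)
state=P head=4 tape=bcbc[c]ab_   (P,c)→(P,b,←)
state=P head=3 tape=bcb[c]bab_   (P,c)→(P,b,←)
state=P head=2 tape=bc[b]bbab_   (P,b)→(Q,b,→)
state=Q head=3 tape=bcb[b]bab_   (Q,b)→(P,c,→)
state=P head=4 tape=bcbc[b]ab_   (P,b)→(Q,b,→)
state=Q head=5 tape=bcbcb[a]b_   (Q,a)→(P,c,←)
state=P head=4 tape=bcbc[b]cb_   (P,b)→(Q,b,→)
state=Q head=5 tape=bcbcb[c]b_   (Q,c)→(P,b,→)
state=P head=6 tape=bcbcbb[b]_   (P,b)→(Q,b,→)
state=Q head=7 tape=bcbcbbb[_]   (Q,_)→(H,a,←)
state=H head=6 tape=bcbcbb[b]a
After 14 steps: state H, head at 6, tape bcbcbbba.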